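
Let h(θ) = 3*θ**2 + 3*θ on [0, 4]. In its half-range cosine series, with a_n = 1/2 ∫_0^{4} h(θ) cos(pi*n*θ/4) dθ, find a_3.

a_3 = 1/2 ∫_0^{4} (3*θ**2 + 3*θ) cos(3*pi*θ/4) dθ.
Integrating by parts twice (tabular method), an antiderivative of (3*θ**2 + 3*θ) cos(3*pi*θ/4) is 4*θ**2*sin(3*pi*θ/4)/pi + 4*θ*sin(3*pi*θ/4)/pi + 32*θ*cos(3*pi*θ/4)/(3*pi**2) - 128*sin(3*pi*θ/4)/(9*pi**3) + 16*cos(3*pi*θ/4)/(3*pi**2); evaluating from 0 to 4: ∫_{0}^{4} (3*θ**2 + 3*θ) cos(3*pi*θ/4) dθ = (-48/pi**2) - (16/(3*pi**2)) = -160/(3*pi**2).
Hence a_3 = (1/2)·(-160/(3*pi**2)) = -80/(3*pi**2).

-80/(3*pi**2)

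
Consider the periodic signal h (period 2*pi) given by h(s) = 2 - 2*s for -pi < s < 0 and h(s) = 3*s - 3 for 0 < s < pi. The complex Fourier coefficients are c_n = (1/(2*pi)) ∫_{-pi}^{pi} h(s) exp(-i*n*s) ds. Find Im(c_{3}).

Since h is real-valued, Im(c_{3}) = -(1/(2*pi)) ∫_{-pi}^{pi} h(s) sin(3*s) ds = -b_{3}/2.
Split the integral at the breakpoints.
Integrating by parts (boundary term plus one more integral), an antiderivative of (2 - 2*s) sin(3*s) is 2*s*cos(3*s)/3 - 2*sin(3*s)/9 - 2*cos(3*s)/3; evaluating from -pi to 0: ∫_{-pi}^{0} (2 - 2*s) sin(3*s) ds = (-2/3) - (2/3 + 2*pi/3) = -2*pi/3 - 4/3.
Integrating by parts (boundary term plus one more integral), an antiderivative of (3*s - 3) sin(3*s) is -s*cos(3*s) + sin(3*s)/3 + cos(3*s); evaluating from 0 to pi: ∫_{0}^{pi} (3*s - 3) sin(3*s) ds = (-1 + pi) - (1) = -2 + pi.
So ∫_{-pi}^{pi} h(s) sin(3*s) ds = -10/3 + pi/3.
Hence Im(c_{3}) = (-1/(2*pi))·(-10/3 + pi/3) = (10 - pi)/(6*pi).

(10 - pi)/(6*pi)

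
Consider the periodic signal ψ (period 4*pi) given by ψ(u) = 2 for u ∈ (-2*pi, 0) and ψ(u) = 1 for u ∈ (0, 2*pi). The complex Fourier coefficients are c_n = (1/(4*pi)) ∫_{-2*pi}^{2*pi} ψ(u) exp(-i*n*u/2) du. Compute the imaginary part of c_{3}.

Since ψ is real-valued, Im(c_{3}) = -(1/(4*pi)) ∫_{-2*pi}^{2*pi} ψ(u) sin(3*u/2) du = -b_{3}/2.
Split the integral at the breakpoints.
Directly, an antiderivative of (2) sin(3*u/2) is -4*cos(3*u/2)/3; evaluating from -2*pi to 0: ∫_{-2*pi}^{0} (2) sin(3*u/2) du = (-4/3) - (4/3) = -8/3.
Directly, an antiderivative of (1) sin(3*u/2) is -2*cos(3*u/2)/3; evaluating from 0 to 2*pi: ∫_{0}^{2*pi} (1) sin(3*u/2) du = (2/3) - (-2/3) = 4/3.
So ∫_{-2*pi}^{2*pi} ψ(u) sin(3*u/2) du = -4/3.
Hence Im(c_{3}) = (-1/(4*pi))·(-4/3) = 1/(3*pi).

1/(3*pi)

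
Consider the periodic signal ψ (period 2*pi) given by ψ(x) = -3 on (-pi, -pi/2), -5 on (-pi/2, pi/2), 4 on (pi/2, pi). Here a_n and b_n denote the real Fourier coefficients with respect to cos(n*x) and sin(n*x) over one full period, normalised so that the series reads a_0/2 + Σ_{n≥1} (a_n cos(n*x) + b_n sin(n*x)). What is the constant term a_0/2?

a_0 = 1/pi ∫_{-pi}^{pi} ψ(x) dx = 1/pi · (-9*pi/2) = -9/2.
So the constant term a_0/2 = -9/4.

-9/4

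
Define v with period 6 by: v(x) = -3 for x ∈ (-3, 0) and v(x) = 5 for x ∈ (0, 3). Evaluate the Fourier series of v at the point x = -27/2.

x = -27/2 differs from x = -3/2 by -2 full period(s), and the series is 6-periodic.
v is continuous at x = -3/2 with value -3, so the series converges to -3 there.

-3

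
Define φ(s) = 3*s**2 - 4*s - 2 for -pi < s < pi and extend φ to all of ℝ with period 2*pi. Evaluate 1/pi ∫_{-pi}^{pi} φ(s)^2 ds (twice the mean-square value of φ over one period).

8 + 8*pi**2/3 + 18*pi**4/5

1/pi ∫_{-pi}^{pi} φ(s)^2 ds = 1/pi · (2*pi*(60 + 20*pi**2 + 27*pi**4)/15) = 8 + 8*pi**2/3 + 18*pi**4/5.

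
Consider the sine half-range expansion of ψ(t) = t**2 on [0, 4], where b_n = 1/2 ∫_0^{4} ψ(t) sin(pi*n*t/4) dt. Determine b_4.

b_4 = 1/2 ∫_0^{4} (t**2) sin(pi*t) dt.
Integrating by parts twice (tabular method), an antiderivative of (t**2) sin(pi*t) is -t**2*cos(pi*t)/pi + 2*t*sin(pi*t)/pi**2 + 2*cos(pi*t)/pi**3; evaluating from 0 to 4: ∫_{0}^{4} (t**2) sin(pi*t) dt = (-16/pi + 2/pi**3) - (2/pi**3) = -16/pi.
Hence b_4 = (1/2)·(-16/pi) = -8/pi.

-8/pi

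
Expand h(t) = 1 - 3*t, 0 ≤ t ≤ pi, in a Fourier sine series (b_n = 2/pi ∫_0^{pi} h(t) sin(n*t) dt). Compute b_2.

3

b_2 = 2/pi ∫_0^{pi} (1 - 3*t) sin(2*t) dt.
Integrating by parts (boundary term plus one more integral), an antiderivative of (1 - 3*t) sin(2*t) is 3*t*cos(2*t)/2 - 3*sin(2*t)/4 - cos(2*t)/2; evaluating from 0 to pi: ∫_{0}^{pi} (1 - 3*t) sin(2*t) dt = (-1/2 + 3*pi/2) - (-1/2) = 3*pi/2.
Hence b_2 = (2/pi)·(3*pi/2) = 3.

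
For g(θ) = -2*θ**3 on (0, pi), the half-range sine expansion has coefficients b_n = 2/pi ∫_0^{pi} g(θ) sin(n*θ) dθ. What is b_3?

8/9 - 4*pi**2/3

b_3 = 2/pi ∫_0^{pi} (-2*θ**3) sin(3*θ) dθ.
Integrating by parts three times (tabular method), an antiderivative of (-2*θ**3) sin(3*θ) is 2*θ**3*cos(3*θ)/3 - 2*θ**2*sin(3*θ)/3 - 4*θ*cos(3*θ)/9 + 4*sin(3*θ)/27; evaluating from 0 to pi: ∫_{0}^{pi} (-2*θ**3) sin(3*θ) dθ = (2*pi*(2 - 3*pi**2)/9) - (0) = 2*pi*(2 - 3*pi**2)/9.
Hence b_3 = (2/pi)·(2*pi*(2 - 3*pi**2)/9) = 8/9 - 4*pi**2/3.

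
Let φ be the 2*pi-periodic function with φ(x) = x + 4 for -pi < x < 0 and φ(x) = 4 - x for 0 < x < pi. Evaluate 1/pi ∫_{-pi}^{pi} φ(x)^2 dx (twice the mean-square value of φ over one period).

1/pi ∫_{-pi}^{pi} φ(x)^2 dx = 1/pi · (2*pi*(-12*pi + pi**2 + 48)/3) = -8*pi + 2*pi**2/3 + 32.

-8*pi + 2*pi**2/3 + 32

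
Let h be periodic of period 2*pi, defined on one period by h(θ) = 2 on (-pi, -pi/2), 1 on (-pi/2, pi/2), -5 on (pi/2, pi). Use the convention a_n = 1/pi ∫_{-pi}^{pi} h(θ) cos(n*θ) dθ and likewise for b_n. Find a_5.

1/pi

a_5 = 1/pi ∫_{-pi}^{pi} h(θ) cos(5*θ) dθ.
Split the integral at the breakpoints.
Directly, an antiderivative of (2) cos(5*θ) is 2*sin(5*θ)/5; evaluating from -pi to -pi/2: ∫_{-pi}^{-pi/2} (2) cos(5*θ) dθ = (-2/5) - (0) = -2/5.
Directly, an antiderivative of (1) cos(5*θ) is sin(5*θ)/5; evaluating from -pi/2 to pi/2: ∫_{-pi/2}^{pi/2} (1) cos(5*θ) dθ = (1/5) - (-1/5) = 2/5.
Directly, an antiderivative of (-5) cos(5*θ) is -sin(5*θ); evaluating from pi/2 to pi: ∫_{pi/2}^{pi} (-5) cos(5*θ) dθ = (0) - (-1) = 1.
Summing the pieces and multiplying by (1/pi) gives a_5 = 1/pi.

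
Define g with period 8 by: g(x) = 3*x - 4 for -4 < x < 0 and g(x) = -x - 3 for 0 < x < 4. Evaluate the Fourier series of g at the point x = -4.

x = -4 differs from x = 4 by -1 full period(s), and the series is 8-periodic.
At x = 4 the one-sided limits are g(4^-) = -7 and g(4^+) = -16.
By Dirichlet's theorem the series converges to their average, [(-7) + (-16)]/2 = -23/2.

-23/2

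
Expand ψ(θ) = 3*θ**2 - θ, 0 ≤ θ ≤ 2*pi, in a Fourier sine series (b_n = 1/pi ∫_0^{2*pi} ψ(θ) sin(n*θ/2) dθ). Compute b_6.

b_6 = 1/pi ∫_0^{2*pi} (3*θ**2 - θ) sin(3*θ) dθ.
Integrating by parts twice (tabular method), an antiderivative of (3*θ**2 - θ) sin(3*θ) is -θ**2*cos(3*θ) + 2*θ*sin(3*θ)/3 + θ*cos(3*θ)/3 - sin(3*θ)/9 + 2*cos(3*θ)/9; evaluating from 0 to 2*pi: ∫_{0}^{2*pi} (3*θ**2 - θ) sin(3*θ) dθ = (-4*pi**2 + 2/9 + 2*pi/3) - (2/9) = 2*pi*(1 - 6*pi)/3.
Hence b_6 = (1/pi)·(2*pi*(1 - 6*pi)/3) = 2/3 - 4*pi.

2/3 - 4*pi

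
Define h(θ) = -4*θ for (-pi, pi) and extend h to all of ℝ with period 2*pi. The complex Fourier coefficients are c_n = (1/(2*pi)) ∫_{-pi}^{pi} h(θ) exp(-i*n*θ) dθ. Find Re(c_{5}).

Since h is real-valued, Re(c_{5}) = (1/(2*pi)) ∫_{-pi}^{pi} h(θ) cos(5*θ) dθ = a_{5}/2.
(h is odd, so the integrand is odd over a symmetric interval and the integral vanishes.)

0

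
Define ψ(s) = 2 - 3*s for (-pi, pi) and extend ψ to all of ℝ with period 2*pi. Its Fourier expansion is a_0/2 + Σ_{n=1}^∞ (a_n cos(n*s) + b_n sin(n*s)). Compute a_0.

a_0 = 1/pi ∫_{-pi}^{pi} ψ(s) ds = 1/pi · (4*pi) = 4.

4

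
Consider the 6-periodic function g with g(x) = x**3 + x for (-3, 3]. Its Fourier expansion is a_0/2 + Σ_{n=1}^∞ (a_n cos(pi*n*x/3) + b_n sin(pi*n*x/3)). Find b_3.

b_3 = 1/3 ∫_{-3}^{3} g(x) sin(pi*x) dx.
g is odd and sin(pi*x) is odd, so the integrand is even and b_3 = 2/3 ∫_0^{3} g(x) sin(pi*x) dx.
Integrating by parts three times (tabular method), an antiderivative of (x**3 + x) sin(pi*x) is -x**3*cos(pi*x)/pi + 3*x**2*sin(pi*x)/pi**2 - x*cos(pi*x)/pi + 6*x*cos(pi*x)/pi**3 - 6*sin(pi*x)/pi**4 + sin(pi*x)/pi**2; evaluating from 0 to 3: ∫_{0}^{3} (x**3 + x) sin(pi*x) dx = (-18/pi**3 + 30/pi) - (0) = -18/pi**3 + 30/pi.
Hence b_3 = (2/3)·(-18/pi**3 + 30/pi) = -12/pi**3 + 20/pi.

-12/pi**3 + 20/pi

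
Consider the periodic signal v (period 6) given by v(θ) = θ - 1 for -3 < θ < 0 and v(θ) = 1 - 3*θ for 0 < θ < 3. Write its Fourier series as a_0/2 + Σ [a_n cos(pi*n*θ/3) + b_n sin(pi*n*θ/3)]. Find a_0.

a_0 = 1/3 ∫_{-3}^{3} v(θ) dθ = 1/3 · (-18) = -6.

-6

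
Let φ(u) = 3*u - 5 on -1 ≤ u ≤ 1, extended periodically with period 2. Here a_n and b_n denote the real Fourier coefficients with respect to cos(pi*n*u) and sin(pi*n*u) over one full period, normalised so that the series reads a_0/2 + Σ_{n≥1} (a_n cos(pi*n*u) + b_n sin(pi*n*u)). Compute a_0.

-10

a_0 = ∫_{-1}^{1} φ(u) du = -10.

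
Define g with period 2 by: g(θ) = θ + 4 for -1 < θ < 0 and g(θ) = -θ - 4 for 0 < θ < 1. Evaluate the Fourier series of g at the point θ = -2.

0

θ = -2 differs from θ = 0 by -1 full period(s), and the series is 2-periodic.
At θ = 0 the one-sided limits are g(0^-) = 4 and g(0^+) = -4.
By Dirichlet's theorem the series converges to their average, [(4) + (-4)]/2 = 0.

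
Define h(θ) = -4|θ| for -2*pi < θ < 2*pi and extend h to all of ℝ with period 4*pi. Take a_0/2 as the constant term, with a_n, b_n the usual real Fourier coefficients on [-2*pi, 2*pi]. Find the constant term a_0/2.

a_0 = (1/(2*pi)) ∫_{-2*pi}^{2*pi} h(θ) dθ = (1/(2*pi)) · (-16*pi**2) = -8*pi.
So the constant term a_0/2 = -4*pi.

-4*pi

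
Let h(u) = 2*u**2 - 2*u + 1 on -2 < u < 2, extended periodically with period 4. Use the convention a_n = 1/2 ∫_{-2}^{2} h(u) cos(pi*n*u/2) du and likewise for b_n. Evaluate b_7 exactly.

-8/(7*pi)

b_7 = 1/2 ∫_{-2}^{2} h(u) sin(7*pi*u/2) du.
Integrating by parts twice (tabular method), an antiderivative of (2*u**2 - 2*u + 1) sin(7*pi*u/2) is -4*u**2*cos(7*pi*u/2)/(7*pi) + 16*u*sin(7*pi*u/2)/(49*pi**2) + 4*u*cos(7*pi*u/2)/(7*pi) - 8*sin(7*pi*u/2)/(49*pi**2) - 2*cos(7*pi*u/2)/(7*pi) + 32*cos(7*pi*u/2)/(343*pi**3); evaluating from -2 to 2: ∫_{-2}^{2} (2*u**2 - 2*u + 1) sin(7*pi*u/2) du = (2*(-16 + 245*pi**2)/(343*pi**3)) - (2*(-16 + 637*pi**2)/(343*pi**3)) = -16/(7*pi).
Hence b_7 = (1/2)·(-16/(7*pi)) = -8/(7*pi).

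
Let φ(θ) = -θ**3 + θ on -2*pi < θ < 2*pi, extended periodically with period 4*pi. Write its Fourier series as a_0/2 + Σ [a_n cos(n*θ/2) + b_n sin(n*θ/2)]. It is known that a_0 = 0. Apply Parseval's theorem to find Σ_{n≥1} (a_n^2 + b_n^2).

Parseval: a_0^2/2 + Σ_{n≥1} (a_n^2+b_n^2) = (1/(2*pi)) ∫_{-2*pi}^{2*pi} φ(θ)^2 dθ = 8*pi**2*(-168*pi**2 + 35 + 240*pi**4)/105.
Subtract a_0^2/2 = 0: Σ (a_n^2+b_n^2) = 8*pi**2*(-168*pi**2 + 35 + 240*pi**4)/105.

8*pi**2*(-168*pi**2 + 35 + 240*pi**4)/105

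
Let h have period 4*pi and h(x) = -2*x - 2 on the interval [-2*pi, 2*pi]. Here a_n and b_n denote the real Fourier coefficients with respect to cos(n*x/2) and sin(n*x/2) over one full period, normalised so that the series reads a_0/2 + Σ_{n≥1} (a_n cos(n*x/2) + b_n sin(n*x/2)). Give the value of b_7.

-8/7

b_7 = (1/(2*pi)) ∫_{-2*pi}^{2*pi} h(x) sin(7*x/2) dx.
Integrating by parts (boundary term plus one more integral), an antiderivative of (-2*x - 2) sin(7*x/2) is 4*x*cos(7*x/2)/7 - 8*sin(7*x/2)/49 + 4*cos(7*x/2)/7; evaluating from -2*pi to 2*pi: ∫_{-2*pi}^{2*pi} (-2*x - 2) sin(7*x/2) dx = (-8*pi/7 - 4/7) - (-4/7 + 8*pi/7) = -16*pi/7.
Hence b_7 = (1/(2*pi))·(-16*pi/7) = -8/7.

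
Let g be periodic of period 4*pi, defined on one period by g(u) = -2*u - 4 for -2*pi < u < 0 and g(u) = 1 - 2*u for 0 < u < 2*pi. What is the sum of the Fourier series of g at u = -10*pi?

u = -10*pi differs from u = -2*pi by -2 full period(s), and the series is 4*pi-periodic.
At u = -2*pi the one-sided limits are g(-2*pi^-) = 1 - 4*pi and g(-2*pi^+) = -4 + 4*pi.
By Dirichlet's theorem the series converges to their average, [(1 - 4*pi) + (-4 + 4*pi)]/2 = -3/2.

-3/2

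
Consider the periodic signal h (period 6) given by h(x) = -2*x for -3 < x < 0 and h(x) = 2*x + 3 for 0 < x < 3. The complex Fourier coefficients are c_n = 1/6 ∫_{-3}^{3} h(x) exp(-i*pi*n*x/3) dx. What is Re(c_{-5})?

Since h is real-valued, Re(c_{-5}) = 1/6 ∫_{-3}^{3} h(x) cos(-5*pi*x/3) dx = a_{5}/2.
Split the integral at the breakpoints.
Integrating by parts (boundary term plus one more integral), an antiderivative of (-2*x) cos(-5*pi*x/3) is -6*x*sin(5*pi*x/3)/(5*pi) - 18*cos(5*pi*x/3)/(25*pi**2); evaluating from -3 to 0: ∫_{-3}^{0} (-2*x) cos(-5*pi*x/3) dx = (-18/(25*pi**2)) - (18/(25*pi**2)) = -36/(25*pi**2).
Integrating by parts (boundary term plus one more integral), an antiderivative of (2*x + 3) cos(-5*pi*x/3) is 6*x*sin(5*pi*x/3)/(5*pi) + 9*sin(5*pi*x/3)/(5*pi) + 18*cos(5*pi*x/3)/(25*pi**2); evaluating from 0 to 3: ∫_{0}^{3} (2*x + 3) cos(-5*pi*x/3) dx = (-18/(25*pi**2)) - (18/(25*pi**2)) = -36/(25*pi**2).
So ∫_{-3}^{3} h(x) cos(-5*pi*x/3) dx = -72/(25*pi**2).
Hence Re(c_{-5}) = (1/6)·(-72/(25*pi**2)) = -12/(25*pi**2).

-12/(25*pi**2)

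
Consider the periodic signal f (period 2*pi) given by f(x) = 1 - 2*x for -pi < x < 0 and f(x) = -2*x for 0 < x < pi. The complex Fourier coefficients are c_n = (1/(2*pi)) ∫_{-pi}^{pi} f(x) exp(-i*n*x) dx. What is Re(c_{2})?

Since f is real-valued, Re(c_{2}) = (1/(2*pi)) ∫_{-pi}^{pi} f(x) cos(2*x) dx = a_{2}/2.
Split the integral at the breakpoints.
Integrating by parts (boundary term plus one more integral), an antiderivative of (1 - 2*x) cos(2*x) is -x*sin(2*x) + sin(2*x)/2 - cos(2*x)/2; evaluating from -pi to 0: ∫_{-pi}^{0} (1 - 2*x) cos(2*x) dx = (-1/2) - (-1/2) = 0.
Integrating by parts (boundary term plus one more integral), an antiderivative of (-2*x) cos(2*x) is -x*sin(2*x) - cos(2*x)/2; evaluating from 0 to pi: ∫_{0}^{pi} (-2*x) cos(2*x) dx = (-1/2) - (-1/2) = 0.
So ∫_{-pi}^{pi} f(x) cos(2*x) dx = 0.
Hence Re(c_{2}) = (1/(2*pi))·(0) = 0.

0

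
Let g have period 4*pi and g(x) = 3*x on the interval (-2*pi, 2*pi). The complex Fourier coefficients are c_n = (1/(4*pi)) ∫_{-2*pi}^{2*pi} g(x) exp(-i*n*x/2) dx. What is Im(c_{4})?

Since g is real-valued, Im(c_{4}) = -(1/(4*pi)) ∫_{-2*pi}^{2*pi} g(x) sin(2*x) dx = -b_{4}/2.
g is odd and sin(2*x) is odd, so the integrand is even: ∫_{-2*pi}^{2*pi} g(x) sin(2*x) dx = 2∫_0^{2*pi} g(x) sin(2*x) dx.
Integrating by parts (boundary term plus one more integral), an antiderivative of (3*x) sin(2*x) is -3*x*cos(2*x)/2 + 3*sin(2*x)/4; evaluating from 0 to 2*pi: ∫_{0}^{2*pi} (3*x) sin(2*x) dx = (-3*pi) - (0) = -3*pi.
So ∫_{-2*pi}^{2*pi} g(x) sin(2*x) dx = -6*pi.
Hence Im(c_{4}) = (-1/(4*pi))·(-6*pi) = 3/2.

3/2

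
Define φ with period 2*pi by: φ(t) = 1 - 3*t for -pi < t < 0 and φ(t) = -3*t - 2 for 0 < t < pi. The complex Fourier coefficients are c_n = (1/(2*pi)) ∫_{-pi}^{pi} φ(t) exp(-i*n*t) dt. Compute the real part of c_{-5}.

Since φ is real-valued, Re(c_{-5}) = (1/(2*pi)) ∫_{-pi}^{pi} φ(t) cos(-5*t) dt = a_{5}/2.
Split the integral at the breakpoints.
Integrating by parts (boundary term plus one more integral), an antiderivative of (1 - 3*t) cos(-5*t) is -3*t*sin(5*t)/5 + sin(5*t)/5 - 3*cos(5*t)/25; evaluating from -pi to 0: ∫_{-pi}^{0} (1 - 3*t) cos(-5*t) dt = (-3/25) - (3/25) = -6/25.
Integrating by parts (boundary term plus one more integral), an antiderivative of (-3*t - 2) cos(-5*t) is -3*t*sin(5*t)/5 - 2*sin(5*t)/5 - 3*cos(5*t)/25; evaluating from 0 to pi: ∫_{0}^{pi} (-3*t - 2) cos(-5*t) dt = (3/25) - (-3/25) = 6/25.
So ∫_{-pi}^{pi} φ(t) cos(-5*t) dt = 0.
Hence Re(c_{-5}) = (1/(2*pi))·(0) = 0.

0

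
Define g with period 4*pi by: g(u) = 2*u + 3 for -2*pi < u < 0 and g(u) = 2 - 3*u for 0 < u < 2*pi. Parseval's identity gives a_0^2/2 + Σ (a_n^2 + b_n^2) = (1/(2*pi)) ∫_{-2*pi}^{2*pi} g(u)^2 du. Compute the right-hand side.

-24*pi + 13 + 52*pi**2/3

(1/(2*pi)) ∫_{-2*pi}^{2*pi} g(u)^2 du = (1/(2*pi)) · (2*pi*(-72*pi + 39 + 52*pi**2)/3) = -24*pi + 13 + 52*pi**2/3.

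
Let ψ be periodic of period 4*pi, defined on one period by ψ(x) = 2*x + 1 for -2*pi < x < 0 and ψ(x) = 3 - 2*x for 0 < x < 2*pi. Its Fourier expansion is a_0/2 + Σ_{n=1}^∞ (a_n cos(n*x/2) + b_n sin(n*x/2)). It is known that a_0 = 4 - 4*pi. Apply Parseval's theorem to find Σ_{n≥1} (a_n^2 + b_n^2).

2 + 8*pi**2/3

Parseval: a_0^2/2 + Σ_{n≥1} (a_n^2+b_n^2) = (1/(2*pi)) ∫_{-2*pi}^{2*pi} ψ(x)^2 dx = -16*pi + 10 + 32*pi**2/3.
Subtract a_0^2/2 = 8*(1 - pi)**2: Σ (a_n^2+b_n^2) = 2 + 8*pi**2/3.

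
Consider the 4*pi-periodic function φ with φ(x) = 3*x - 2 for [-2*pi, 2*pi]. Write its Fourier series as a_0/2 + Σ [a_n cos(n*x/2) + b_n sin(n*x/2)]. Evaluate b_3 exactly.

4

b_3 = (1/(2*pi)) ∫_{-2*pi}^{2*pi} φ(x) sin(3*x/2) dx.
Integrating by parts (boundary term plus one more integral), an antiderivative of (3*x - 2) sin(3*x/2) is -2*x*cos(3*x/2) + 4*sin(3*x/2)/3 + 4*cos(3*x/2)/3; evaluating from -2*pi to 2*pi: ∫_{-2*pi}^{2*pi} (3*x - 2) sin(3*x/2) dx = (-4/3 + 4*pi) - (-4*pi - 4/3) = 8*pi.
Hence b_3 = (1/(2*pi))·(8*pi) = 4.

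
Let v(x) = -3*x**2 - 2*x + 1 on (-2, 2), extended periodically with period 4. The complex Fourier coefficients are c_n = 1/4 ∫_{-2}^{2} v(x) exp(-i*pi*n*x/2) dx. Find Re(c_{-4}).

-3/(2*pi**2)

Since v is real-valued, Re(c_{-4}) = 1/4 ∫_{-2}^{2} v(x) cos(-2*pi*x) dx = a_{4}/2.
Integrating by parts twice (tabular method), an antiderivative of (-3*x**2 - 2*x + 1) cos(-2*pi*x) is -3*x**2*sin(2*pi*x)/(2*pi) - x*sin(2*pi*x)/pi - 3*x*cos(2*pi*x)/(2*pi**2) + 3*sin(2*pi*x)/(4*pi**3) + sin(2*pi*x)/(2*pi) - cos(2*pi*x)/(2*pi**2); evaluating from -2 to 2: ∫_{-2}^{2} (-3*x**2 - 2*x + 1) cos(-2*pi*x) dx = (-7/(2*pi**2)) - (5/(2*pi**2)) = -6/pi**2.
Hence Re(c_{-4}) = (1/4)·(-6/pi**2) = -3/(2*pi**2).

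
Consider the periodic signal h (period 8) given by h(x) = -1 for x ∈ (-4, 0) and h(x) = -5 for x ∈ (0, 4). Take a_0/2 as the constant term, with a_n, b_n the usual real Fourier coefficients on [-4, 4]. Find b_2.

0

b_2 = 1/4 ∫_{-4}^{4} h(x) sin(pi*x/2) dx.
Split the integral at the breakpoints.
Directly, an antiderivative of (-1) sin(pi*x/2) is 2*cos(pi*x/2)/pi; evaluating from -4 to 0: ∫_{-4}^{0} (-1) sin(pi*x/2) dx = (2/pi) - (2/pi) = 0.
Directly, an antiderivative of (-5) sin(pi*x/2) is 10*cos(pi*x/2)/pi; evaluating from 0 to 4: ∫_{0}^{4} (-5) sin(pi*x/2) dx = (10/pi) - (10/pi) = 0.
Summing the pieces and multiplying by (1/4) gives b_2 = 0.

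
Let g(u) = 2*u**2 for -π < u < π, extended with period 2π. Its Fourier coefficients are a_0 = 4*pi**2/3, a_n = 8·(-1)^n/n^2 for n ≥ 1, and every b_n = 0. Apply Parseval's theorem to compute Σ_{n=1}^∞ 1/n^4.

pi**4/90

Parseval: a_0^2/2 + Σ a_n^2 = (1/π) ∫_{-π}^{π} g(u)^2 du = 8*pi**4/5.
Subtract a_0^2/2 = 8*pi**4/9: Σ a_n^2 = 32*pi**4/45.
Since a_n^2 = 64/n^4, Σ 1/n^4 = pi**4/90.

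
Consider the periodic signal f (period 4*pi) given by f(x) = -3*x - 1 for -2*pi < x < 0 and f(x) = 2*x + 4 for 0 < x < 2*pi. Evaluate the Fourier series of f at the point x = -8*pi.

x = -8*pi differs from x = 0 by -2 full period(s), and the series is 4*pi-periodic.
At x = 0 the one-sided limits are f(0^-) = -1 and f(0^+) = 4.
By Dirichlet's theorem the series converges to their average, [(-1) + (4)]/2 = 3/2.

3/2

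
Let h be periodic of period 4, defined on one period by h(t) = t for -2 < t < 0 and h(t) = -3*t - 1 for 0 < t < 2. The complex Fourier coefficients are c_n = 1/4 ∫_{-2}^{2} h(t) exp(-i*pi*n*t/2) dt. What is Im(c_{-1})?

Since h is real-valued, Im(c_{-1}) = -1/4 ∫_{-2}^{2} h(t) sin(-pi*t/2) dt = b_{1}/2.
Split the integral at the breakpoints.
Integrating by parts (boundary term plus one more integral), an antiderivative of (t) sin(-pi*t/2) is 2*t*cos(pi*t/2)/pi - 4*sin(pi*t/2)/pi**2; evaluating from -2 to 0: ∫_{-2}^{0} (t) sin(-pi*t/2) dt = (0) - (4/pi) = -4/pi.
Integrating by parts (boundary term plus one more integral), an antiderivative of (-3*t - 1) sin(-pi*t/2) is -6*t*cos(pi*t/2)/pi + 12*sin(pi*t/2)/pi**2 - 2*cos(pi*t/2)/pi; evaluating from 0 to 2: ∫_{0}^{2} (-3*t - 1) sin(-pi*t/2) dt = (14/pi) - (-2/pi) = 16/pi.
So ∫_{-2}^{2} h(t) sin(-pi*t/2) dt = 12/pi.
Hence Im(c_{-1}) = (-1/4)·(12/pi) = -3/pi.

-3/pi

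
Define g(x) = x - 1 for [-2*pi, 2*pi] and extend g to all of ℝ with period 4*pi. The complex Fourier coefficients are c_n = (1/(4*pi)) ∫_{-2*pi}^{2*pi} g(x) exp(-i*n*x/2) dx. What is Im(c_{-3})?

Since g is real-valued, Im(c_{-3}) = -(1/(4*pi)) ∫_{-2*pi}^{2*pi} g(x) sin(-3*x/2) dx = b_{3}/2.
Integrating by parts (boundary term plus one more integral), an antiderivative of (x - 1) sin(-3*x/2) is 2*x*cos(3*x/2)/3 - 4*sin(3*x/2)/9 - 2*cos(3*x/2)/3; evaluating from -2*pi to 2*pi: ∫_{-2*pi}^{2*pi} (x - 1) sin(-3*x/2) dx = (2/3 - 4*pi/3) - (2/3 + 4*pi/3) = -8*pi/3.
Hence Im(c_{-3}) = (-1/(4*pi))·(-8*pi/3) = 2/3.

2/3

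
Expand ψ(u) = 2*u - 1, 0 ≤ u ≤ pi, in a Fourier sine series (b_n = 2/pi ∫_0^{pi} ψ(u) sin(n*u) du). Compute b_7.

4*(-1 + pi)/(7*pi)

b_7 = 2/pi ∫_0^{pi} (2*u - 1) sin(7*u) du.
Integrating by parts (boundary term plus one more integral), an antiderivative of (2*u - 1) sin(7*u) is -2*u*cos(7*u)/7 + 2*sin(7*u)/49 + cos(7*u)/7; evaluating from 0 to pi: ∫_{0}^{pi} (2*u - 1) sin(7*u) du = (-1/7 + 2*pi/7) - (1/7) = -2/7 + 2*pi/7.
Hence b_7 = (2/pi)·(-2/7 + 2*pi/7) = 4*(-1 + pi)/(7*pi).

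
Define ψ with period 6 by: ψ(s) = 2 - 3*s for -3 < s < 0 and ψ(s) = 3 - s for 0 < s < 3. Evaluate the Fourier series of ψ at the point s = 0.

5/2

At s = 0 the one-sided limits are ψ(0^-) = 2 and ψ(0^+) = 3.
By Dirichlet's theorem the series converges to their average, [(2) + (3)]/2 = 5/2.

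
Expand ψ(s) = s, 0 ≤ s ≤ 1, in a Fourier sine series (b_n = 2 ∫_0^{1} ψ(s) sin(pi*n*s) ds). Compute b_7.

2/(7*pi)

b_7 = 2 ∫_0^{1} (s) sin(7*pi*s) ds.
Integrating by parts (boundary term plus one more integral), an antiderivative of (s) sin(7*pi*s) is -s*cos(7*pi*s)/(7*pi) + sin(7*pi*s)/(49*pi**2); evaluating from 0 to 1: ∫_{0}^{1} (s) sin(7*pi*s) ds = (1/(7*pi)) - (0) = 1/(7*pi).
Hence b_7 = 2·(1/(7*pi)) = 2/(7*pi).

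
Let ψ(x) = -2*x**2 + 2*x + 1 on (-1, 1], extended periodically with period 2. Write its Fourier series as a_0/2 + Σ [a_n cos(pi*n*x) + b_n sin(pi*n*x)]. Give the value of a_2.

a_2 = ∫_{-1}^{1} ψ(x) cos(2*pi*x) dx.
Integrating by parts twice (tabular method), an antiderivative of (-2*x**2 + 2*x + 1) cos(2*pi*x) is -x**2*sin(2*pi*x)/pi + x*sin(2*pi*x)/pi - x*cos(2*pi*x)/pi**2 + sin(2*pi*x)/(2*pi**3) + sin(2*pi*x)/(2*pi) + cos(2*pi*x)/(2*pi**2); evaluating from -1 to 1: ∫_{-1}^{1} (-2*x**2 + 2*x + 1) cos(2*pi*x) dx = (-1/(2*pi**2)) - (3/(2*pi**2)) = -2/pi**2.
Hence a_2 = -2/pi**2.

-2/pi**2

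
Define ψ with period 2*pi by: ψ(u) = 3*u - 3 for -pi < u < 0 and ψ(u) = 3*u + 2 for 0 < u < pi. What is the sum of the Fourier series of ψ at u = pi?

-1/2

u = pi differs from u = -pi by 1 full period(s), and the series is 2*pi-periodic.
At u = -pi the one-sided limits are ψ(-pi^-) = 2 + 3*pi and ψ(-pi^+) = -3*pi - 3.
By Dirichlet's theorem the series converges to their average, [(2 + 3*pi) + (-3*pi - 3)]/2 = -1/2.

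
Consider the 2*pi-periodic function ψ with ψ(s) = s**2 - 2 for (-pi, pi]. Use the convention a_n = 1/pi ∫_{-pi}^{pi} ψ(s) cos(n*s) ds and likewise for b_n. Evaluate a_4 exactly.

1/4

a_4 = 1/pi ∫_{-pi}^{pi} ψ(s) cos(4*s) ds.
ψ is even and cos(4*s) is even, so the integrand is even and a_4 = 2/pi ∫_0^{pi} ψ(s) cos(4*s) ds.
Integrating by parts twice (tabular method), an antiderivative of (s**2 - 2) cos(4*s) is s**2*sin(4*s)/4 + s*cos(4*s)/8 - 17*sin(4*s)/32; evaluating from 0 to pi: ∫_{0}^{pi} (s**2 - 2) cos(4*s) ds = (pi/8) - (0) = pi/8.
Hence a_4 = (2/pi)·(pi/8) = 1/4.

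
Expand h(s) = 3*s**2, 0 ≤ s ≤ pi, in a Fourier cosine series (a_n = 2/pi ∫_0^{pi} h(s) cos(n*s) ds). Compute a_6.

a_6 = 2/pi ∫_0^{pi} (3*s**2) cos(6*s) ds.
Integrating by parts twice (tabular method), an antiderivative of (3*s**2) cos(6*s) is s**2*sin(6*s)/2 + s*cos(6*s)/6 - sin(6*s)/36; evaluating from 0 to pi: ∫_{0}^{pi} (3*s**2) cos(6*s) ds = (pi/6) - (0) = pi/6.
Hence a_6 = (2/pi)·(pi/6) = 1/3.

1/3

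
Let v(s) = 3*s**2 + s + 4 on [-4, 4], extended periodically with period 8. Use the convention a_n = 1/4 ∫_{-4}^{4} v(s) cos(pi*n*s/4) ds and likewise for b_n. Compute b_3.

b_3 = 1/4 ∫_{-4}^{4} v(s) sin(3*pi*s/4) ds.
Integrating by parts twice (tabular method), an antiderivative of (3*s**2 + s + 4) sin(3*pi*s/4) is -4*s**2*cos(3*pi*s/4)/pi + 32*s*sin(3*pi*s/4)/(3*pi**2) - 4*s*cos(3*pi*s/4)/(3*pi) + 16*sin(3*pi*s/4)/(9*pi**2) - 16*cos(3*pi*s/4)/(3*pi) + 128*cos(3*pi*s/4)/(9*pi**3); evaluating from -4 to 4: ∫_{-4}^{4} (3*s**2 + s + 4) sin(3*pi*s/4) ds = (32*(-4 + 21*pi**2)/(9*pi**3)) - (-128/(9*pi**3) + 64/pi) = 32/(3*pi).
Hence b_3 = (1/4)·(32/(3*pi)) = 8/(3*pi).

8/(3*pi)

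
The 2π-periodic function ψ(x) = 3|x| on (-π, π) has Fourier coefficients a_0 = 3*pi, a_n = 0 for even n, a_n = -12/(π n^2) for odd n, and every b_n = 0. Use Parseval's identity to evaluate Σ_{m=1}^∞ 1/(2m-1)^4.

pi**4/96

Parseval: a_0^2/2 + Σ a_n^2 = (1/π) ∫_{-π}^{π} ψ(x)^2 dx = 6*pi**2.
Subtract a_0^2/2 = 9*pi**2/2: Σ a_n^2 = 3*pi**2/2.
Only odd n contribute, with a_n^2 = 144/(π^2 n^4), so Σ_{m≥1} 1/(2m-1)^4 = π^2·(3*pi**2/2)/144 = pi**4/96.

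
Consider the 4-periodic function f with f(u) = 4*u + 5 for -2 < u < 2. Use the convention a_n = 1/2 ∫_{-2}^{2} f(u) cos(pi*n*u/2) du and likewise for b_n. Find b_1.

16/pi

b_1 = 1/2 ∫_{-2}^{2} f(u) sin(pi*u/2) du.
Integrating by parts (boundary term plus one more integral), an antiderivative of (4*u + 5) sin(pi*u/2) is -8*u*cos(pi*u/2)/pi + 16*sin(pi*u/2)/pi**2 - 10*cos(pi*u/2)/pi; evaluating from -2 to 2: ∫_{-2}^{2} (4*u + 5) sin(pi*u/2) du = (26/pi) - (-6/pi) = 32/pi.
Hence b_1 = (1/2)·(32/pi) = 16/pi.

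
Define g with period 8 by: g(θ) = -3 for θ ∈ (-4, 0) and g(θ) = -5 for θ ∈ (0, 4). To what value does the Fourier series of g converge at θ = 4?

-4

At θ = 4 the one-sided limits are g(4^-) = -5 and g(4^+) = -3.
By Dirichlet's theorem the series converges to their average, [(-5) + (-3)]/2 = -4.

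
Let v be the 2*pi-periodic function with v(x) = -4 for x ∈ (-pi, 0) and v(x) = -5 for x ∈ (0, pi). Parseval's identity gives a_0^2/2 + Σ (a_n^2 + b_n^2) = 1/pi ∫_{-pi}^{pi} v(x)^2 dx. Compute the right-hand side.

1/pi ∫_{-pi}^{pi} v(x)^2 dx = 1/pi · (41*pi) = 41.

41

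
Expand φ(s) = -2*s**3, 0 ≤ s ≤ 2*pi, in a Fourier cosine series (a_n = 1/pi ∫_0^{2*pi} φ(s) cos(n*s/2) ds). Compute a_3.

a_3 = 1/pi ∫_0^{2*pi} (-2*s**3) cos(3*s/2) ds.
Integrating by parts three times (tabular method), an antiderivative of (-2*s**3) cos(3*s/2) is -4*s**3*sin(3*s/2)/3 - 8*s**2*cos(3*s/2)/3 + 32*s*sin(3*s/2)/9 + 64*cos(3*s/2)/27; evaluating from 0 to 2*pi: ∫_{0}^{2*pi} (-2*s**3) cos(3*s/2) ds = (-64/27 + 32*pi**2/3) - (64/27) = -128/27 + 32*pi**2/3.
Hence a_3 = (1/pi)·(-128/27 + 32*pi**2/3) = 32*(-4 + 9*pi**2)/(27*pi).

32*(-4 + 9*pi**2)/(27*pi)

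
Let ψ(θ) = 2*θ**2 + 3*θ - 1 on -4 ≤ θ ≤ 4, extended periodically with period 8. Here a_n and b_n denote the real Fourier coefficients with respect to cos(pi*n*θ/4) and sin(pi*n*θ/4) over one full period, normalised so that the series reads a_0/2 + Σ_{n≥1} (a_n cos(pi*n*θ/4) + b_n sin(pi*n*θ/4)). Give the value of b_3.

8/pi

b_3 = 1/4 ∫_{-4}^{4} ψ(θ) sin(3*pi*θ/4) dθ.
Integrating by parts twice (tabular method), an antiderivative of (2*θ**2 + 3*θ - 1) sin(3*pi*θ/4) is -8*θ**2*cos(3*pi*θ/4)/(3*pi) + 64*θ*sin(3*pi*θ/4)/(9*pi**2) - 4*θ*cos(3*pi*θ/4)/pi + 16*sin(3*pi*θ/4)/(3*pi**2) + 256*cos(3*pi*θ/4)/(27*pi**3) + 4*cos(3*pi*θ/4)/(3*pi); evaluating from -4 to 4: ∫_{-4}^{4} (2*θ**2 + 3*θ - 1) sin(3*pi*θ/4) dθ = (4*(-64 + 387*pi**2)/(27*pi**3)) - (4*(-64 + 171*pi**2)/(27*pi**3)) = 32/pi.
Hence b_3 = (1/4)·(32/pi) = 8/pi.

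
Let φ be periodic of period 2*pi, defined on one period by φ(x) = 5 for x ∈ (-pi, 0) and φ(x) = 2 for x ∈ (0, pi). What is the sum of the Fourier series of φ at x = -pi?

x = -pi differs from x = pi by -1 full period(s), and the series is 2*pi-periodic.
At x = pi the one-sided limits are φ(pi^-) = 2 and φ(pi^+) = 5.
By Dirichlet's theorem the series converges to their average, [(2) + (5)]/2 = 7/2.

7/2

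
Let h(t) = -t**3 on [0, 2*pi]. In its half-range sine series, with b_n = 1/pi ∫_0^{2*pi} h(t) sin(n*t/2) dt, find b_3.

32/9 - 16*pi**2/3

b_3 = 1/pi ∫_0^{2*pi} (-t**3) sin(3*t/2) dt.
Integrating by parts three times (tabular method), an antiderivative of (-t**3) sin(3*t/2) is 2*t**3*cos(3*t/2)/3 - 4*t**2*sin(3*t/2)/3 - 16*t*cos(3*t/2)/9 + 32*sin(3*t/2)/27; evaluating from 0 to 2*pi: ∫_{0}^{2*pi} (-t**3) sin(3*t/2) dt = (16*pi*(2 - 3*pi**2)/9) - (0) = 16*pi*(2 - 3*pi**2)/9.
Hence b_3 = (1/pi)·(16*pi*(2 - 3*pi**2)/9) = 32/9 - 16*pi**2/3.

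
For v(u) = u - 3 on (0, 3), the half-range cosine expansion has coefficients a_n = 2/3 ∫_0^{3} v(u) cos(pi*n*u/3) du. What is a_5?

a_5 = 2/3 ∫_0^{3} (u - 3) cos(5*pi*u/3) du.
Integrating by parts (boundary term plus one more integral), an antiderivative of (u - 3) cos(5*pi*u/3) is 3*u*sin(5*pi*u/3)/(5*pi) - 9*sin(5*pi*u/3)/(5*pi) + 9*cos(5*pi*u/3)/(25*pi**2); evaluating from 0 to 3: ∫_{0}^{3} (u - 3) cos(5*pi*u/3) du = (-9/(25*pi**2)) - (9/(25*pi**2)) = -18/(25*pi**2).
Hence a_5 = (2/3)·(-18/(25*pi**2)) = -12/(25*pi**2).

-12/(25*pi**2)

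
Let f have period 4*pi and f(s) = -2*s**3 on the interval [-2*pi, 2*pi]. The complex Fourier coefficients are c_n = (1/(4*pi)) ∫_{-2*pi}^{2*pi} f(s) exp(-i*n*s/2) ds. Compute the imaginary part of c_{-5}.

96/125 - 16*pi**2/5

Since f is real-valued, Im(c_{-5}) = -(1/(4*pi)) ∫_{-2*pi}^{2*pi} f(s) sin(-5*s/2) ds = b_{5}/2.
f is odd and sin(-5*s/2) is odd, so the integrand is even: ∫_{-2*pi}^{2*pi} f(s) sin(-5*s/2) ds = 2∫_0^{2*pi} f(s) sin(-5*s/2) ds.
Integrating by parts three times (tabular method), an antiderivative of (-2*s**3) sin(-5*s/2) is -4*s**3*cos(5*s/2)/5 + 24*s**2*sin(5*s/2)/25 + 96*s*cos(5*s/2)/125 - 192*sin(5*s/2)/625; evaluating from 0 to 2*pi: ∫_{0}^{2*pi} (-2*s**3) sin(-5*s/2) ds = (32*pi*(-6 + 25*pi**2)/125) - (0) = 32*pi*(-6 + 25*pi**2)/125.
So ∫_{-2*pi}^{2*pi} f(s) sin(-5*s/2) ds = 64*pi*(-6 + 25*pi**2)/125.
Hence Im(c_{-5}) = (-1/(4*pi))·(64*pi*(-6 + 25*pi**2)/125) = 96/125 - 16*pi**2/5.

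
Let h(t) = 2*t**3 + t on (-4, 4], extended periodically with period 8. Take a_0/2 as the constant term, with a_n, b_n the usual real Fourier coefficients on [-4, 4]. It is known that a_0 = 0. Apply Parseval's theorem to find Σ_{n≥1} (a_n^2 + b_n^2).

Parseval: a_0^2/2 + Σ_{n≥1} (a_n^2+b_n^2) = 1/4 ∫_{-4}^{4} h(t)^2 dt = 535648/105.
Subtract a_0^2/2 = 0: Σ (a_n^2+b_n^2) = 535648/105.

535648/105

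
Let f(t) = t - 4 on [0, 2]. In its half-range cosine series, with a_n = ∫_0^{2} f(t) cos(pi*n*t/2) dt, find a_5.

-8/(25*pi**2)

a_5 = ∫_0^{2} (t - 4) cos(5*pi*t/2) dt.
Integrating by parts (boundary term plus one more integral), an antiderivative of (t - 4) cos(5*pi*t/2) is 2*t*sin(5*pi*t/2)/(5*pi) - 8*sin(5*pi*t/2)/(5*pi) + 4*cos(5*pi*t/2)/(25*pi**2); evaluating from 0 to 2: ∫_{0}^{2} (t - 4) cos(5*pi*t/2) dt = (-4/(25*pi**2)) - (4/(25*pi**2)) = -8/(25*pi**2).
Hence a_5 = -8/(25*pi**2).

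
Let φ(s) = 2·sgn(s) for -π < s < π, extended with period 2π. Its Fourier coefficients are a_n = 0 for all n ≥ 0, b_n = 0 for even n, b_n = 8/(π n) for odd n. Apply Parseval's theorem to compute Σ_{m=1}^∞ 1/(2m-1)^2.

pi**2/8

Parseval: Σ b_n^2 = (1/π) ∫_{-π}^{π} φ(s)^2 ds = 8.
Only odd n contribute, with b_n^2 = 64/(π^2 n^2), so Σ_{m≥1} 1/(2m-1)^2 = π^2·(8)/64 = pi**2/8.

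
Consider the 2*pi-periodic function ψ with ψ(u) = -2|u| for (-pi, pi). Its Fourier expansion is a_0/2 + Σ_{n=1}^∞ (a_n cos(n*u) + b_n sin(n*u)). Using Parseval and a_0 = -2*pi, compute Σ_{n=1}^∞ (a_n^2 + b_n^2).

2*pi**2/3

Parseval: a_0^2/2 + Σ_{n≥1} (a_n^2+b_n^2) = 1/pi ∫_{-pi}^{pi} ψ(u)^2 du = 8*pi**2/3.
Subtract a_0^2/2 = 2*pi**2: Σ (a_n^2+b_n^2) = 2*pi**2/3.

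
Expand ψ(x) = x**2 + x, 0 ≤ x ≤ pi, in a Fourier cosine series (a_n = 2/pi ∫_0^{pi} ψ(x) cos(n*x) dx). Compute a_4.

a_4 = 2/pi ∫_0^{pi} (x**2 + x) cos(4*x) dx.
Integrating by parts twice (tabular method), an antiderivative of (x**2 + x) cos(4*x) is x**2*sin(4*x)/4 + x*sin(4*x)/4 + x*cos(4*x)/8 - sin(4*x)/32 + cos(4*x)/16; evaluating from 0 to pi: ∫_{0}^{pi} (x**2 + x) cos(4*x) dx = (1/16 + pi/8) - (1/16) = pi/8.
Hence a_4 = (2/pi)·(pi/8) = 1/4.

1/4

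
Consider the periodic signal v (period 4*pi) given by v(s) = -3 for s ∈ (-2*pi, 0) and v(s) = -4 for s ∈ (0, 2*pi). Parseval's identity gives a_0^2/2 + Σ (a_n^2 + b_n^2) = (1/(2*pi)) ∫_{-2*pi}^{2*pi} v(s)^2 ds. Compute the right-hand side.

25

(1/(2*pi)) ∫_{-2*pi}^{2*pi} v(s)^2 ds = (1/(2*pi)) · (50*pi) = 25.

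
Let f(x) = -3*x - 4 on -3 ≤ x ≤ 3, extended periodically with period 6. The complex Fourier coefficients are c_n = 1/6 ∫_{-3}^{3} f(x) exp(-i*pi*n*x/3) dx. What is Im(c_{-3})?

Since f is real-valued, Im(c_{-3}) = -1/6 ∫_{-3}^{3} f(x) sin(-pi*x) dx = b_{3}/2.
Integrating by parts (boundary term plus one more integral), an antiderivative of (-3*x - 4) sin(-pi*x) is -3*x*cos(pi*x)/pi + 3*sin(pi*x)/pi**2 - 4*cos(pi*x)/pi; evaluating from -3 to 3: ∫_{-3}^{3} (-3*x - 4) sin(-pi*x) dx = (13/pi) - (-5/pi) = 18/pi.
Hence Im(c_{-3}) = (-1/6)·(18/pi) = -3/pi.

-3/pi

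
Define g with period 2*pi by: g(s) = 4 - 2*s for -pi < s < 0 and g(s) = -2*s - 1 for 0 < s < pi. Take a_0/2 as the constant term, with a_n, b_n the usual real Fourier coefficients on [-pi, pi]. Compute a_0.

a_0 = 1/pi ∫_{-pi}^{pi} g(s) ds = 1/pi · (3*pi) = 3.

3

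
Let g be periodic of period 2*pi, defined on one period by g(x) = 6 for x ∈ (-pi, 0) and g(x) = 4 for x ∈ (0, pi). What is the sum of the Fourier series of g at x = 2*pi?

x = 2*pi differs from x = 0 by 1 full period(s), and the series is 2*pi-periodic.
At x = 0 the one-sided limits are g(0^-) = 6 and g(0^+) = 4.
By Dirichlet's theorem the series converges to their average, [(6) + (4)]/2 = 5.

5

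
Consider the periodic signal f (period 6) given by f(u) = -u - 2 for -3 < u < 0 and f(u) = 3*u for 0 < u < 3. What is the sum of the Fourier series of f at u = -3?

5

u = -3 differs from u = 3 by -1 full period(s), and the series is 6-periodic.
At u = 3 the one-sided limits are f(3^-) = 9 and f(3^+) = 1.
By Dirichlet's theorem the series converges to their average, [(9) + (1)]/2 = 5.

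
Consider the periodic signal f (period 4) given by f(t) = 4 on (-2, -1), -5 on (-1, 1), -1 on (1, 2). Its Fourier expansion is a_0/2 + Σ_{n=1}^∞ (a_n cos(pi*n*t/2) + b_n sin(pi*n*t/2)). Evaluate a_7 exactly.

13/(7*pi)

a_7 = 1/2 ∫_{-2}^{2} f(t) cos(7*pi*t/2) dt.
Split the integral at the breakpoints.
Directly, an antiderivative of (4) cos(7*pi*t/2) is 8*sin(7*pi*t/2)/(7*pi); evaluating from -2 to -1: ∫_{-2}^{-1} (4) cos(7*pi*t/2) dt = (8/(7*pi)) - (0) = 8/(7*pi).
Directly, an antiderivative of (-5) cos(7*pi*t/2) is -10*sin(7*pi*t/2)/(7*pi); evaluating from -1 to 1: ∫_{-1}^{1} (-5) cos(7*pi*t/2) dt = (10/(7*pi)) - (-10/(7*pi)) = 20/(7*pi).
Directly, an antiderivative of (-1) cos(7*pi*t/2) is -2*sin(7*pi*t/2)/(7*pi); evaluating from 1 to 2: ∫_{1}^{2} (-1) cos(7*pi*t/2) dt = (0) - (2/(7*pi)) = -2/(7*pi).
Summing the pieces and multiplying by (1/2) gives a_7 = 13/(7*pi).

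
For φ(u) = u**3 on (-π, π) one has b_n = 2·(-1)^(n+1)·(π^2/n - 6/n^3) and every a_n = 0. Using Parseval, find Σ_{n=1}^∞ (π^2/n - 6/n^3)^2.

pi**6/14

Parseval: Σ b_n^2 = (1/π) ∫_{-π}^{π} φ(u)^2 du = 2*pi**6/7.
b_n^2 = 4·(π^2/n - 6/n^3)^2, so the sum equals (2*pi**6/7)/4 = pi**6/14.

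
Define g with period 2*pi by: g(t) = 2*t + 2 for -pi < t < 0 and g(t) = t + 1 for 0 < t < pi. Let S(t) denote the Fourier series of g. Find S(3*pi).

3/2 - pi/2

t = 3*pi differs from t = pi by 1 full period(s), and the series is 2*pi-periodic.
At t = pi the one-sided limits are g(pi^-) = 1 + pi and g(pi^+) = 2 - 2*pi.
By Dirichlet's theorem the series converges to their average, [(1 + pi) + (2 - 2*pi)]/2 = 3/2 - pi/2.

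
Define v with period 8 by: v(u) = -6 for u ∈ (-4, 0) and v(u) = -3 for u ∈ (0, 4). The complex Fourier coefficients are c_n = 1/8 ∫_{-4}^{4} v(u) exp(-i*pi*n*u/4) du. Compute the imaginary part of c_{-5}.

3/(5*pi)

Since v is real-valued, Im(c_{-5}) = -1/8 ∫_{-4}^{4} v(u) sin(-5*pi*u/4) du = b_{5}/2.
Split the integral at the breakpoints.
Directly, an antiderivative of (-6) sin(-5*pi*u/4) is -24*cos(5*pi*u/4)/(5*pi); evaluating from -4 to 0: ∫_{-4}^{0} (-6) sin(-5*pi*u/4) du = (-24/(5*pi)) - (24/(5*pi)) = -48/(5*pi).
Directly, an antiderivative of (-3) sin(-5*pi*u/4) is -12*cos(5*pi*u/4)/(5*pi); evaluating from 0 to 4: ∫_{0}^{4} (-3) sin(-5*pi*u/4) du = (12/(5*pi)) - (-12/(5*pi)) = 24/(5*pi).
So ∫_{-4}^{4} v(u) sin(-5*pi*u/4) du = -24/(5*pi).
Hence Im(c_{-5}) = (-1/8)·(-24/(5*pi)) = 3/(5*pi).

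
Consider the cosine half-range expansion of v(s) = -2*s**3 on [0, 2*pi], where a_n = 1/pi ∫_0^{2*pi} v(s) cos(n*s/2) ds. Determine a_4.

a_4 = 1/pi ∫_0^{2*pi} (-2*s**3) cos(2*s) ds.
Integrating by parts three times (tabular method), an antiderivative of (-2*s**3) cos(2*s) is -s**3*sin(2*s) - 3*s**2*cos(2*s)/2 + 3*s*sin(2*s)/2 + 3*cos(2*s)/4; evaluating from 0 to 2*pi: ∫_{0}^{2*pi} (-2*s**3) cos(2*s) ds = (3/4 - 6*pi**2) - (3/4) = -6*pi**2.
Hence a_4 = (1/pi)·(-6*pi**2) = -6*pi.

-6*pi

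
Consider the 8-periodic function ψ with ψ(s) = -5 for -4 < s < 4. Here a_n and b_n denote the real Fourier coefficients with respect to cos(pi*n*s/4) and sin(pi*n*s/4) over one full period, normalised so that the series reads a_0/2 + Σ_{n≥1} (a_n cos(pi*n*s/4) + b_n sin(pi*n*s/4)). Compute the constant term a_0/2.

a_0 = 1/4 ∫_{-4}^{4} ψ(s) ds = 1/4 · (-40) = -10.
So the constant term a_0/2 = -5.

-5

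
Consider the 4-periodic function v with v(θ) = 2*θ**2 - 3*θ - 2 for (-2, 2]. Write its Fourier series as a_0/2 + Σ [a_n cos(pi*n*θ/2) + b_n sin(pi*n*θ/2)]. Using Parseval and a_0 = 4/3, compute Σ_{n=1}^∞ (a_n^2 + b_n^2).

1592/45

Parseval: a_0^2/2 + Σ_{n≥1} (a_n^2+b_n^2) = 1/2 ∫_{-2}^{2} v(θ)^2 dθ = 544/15.
Subtract a_0^2/2 = 8/9: Σ (a_n^2+b_n^2) = 1592/45.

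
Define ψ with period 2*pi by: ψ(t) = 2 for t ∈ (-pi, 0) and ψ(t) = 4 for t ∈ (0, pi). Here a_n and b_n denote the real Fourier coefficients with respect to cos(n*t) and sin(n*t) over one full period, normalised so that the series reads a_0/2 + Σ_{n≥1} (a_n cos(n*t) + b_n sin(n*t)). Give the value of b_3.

4/(3*pi)

b_3 = 1/pi ∫_{-pi}^{pi} ψ(t) sin(3*t) dt.
Split the integral at the breakpoints.
Directly, an antiderivative of (2) sin(3*t) is -2*cos(3*t)/3; evaluating from -pi to 0: ∫_{-pi}^{0} (2) sin(3*t) dt = (-2/3) - (2/3) = -4/3.
Directly, an antiderivative of (4) sin(3*t) is -4*cos(3*t)/3; evaluating from 0 to pi: ∫_{0}^{pi} (4) sin(3*t) dt = (4/3) - (-4/3) = 8/3.
Summing the pieces and multiplying by (1/pi) gives b_3 = 4/(3*pi).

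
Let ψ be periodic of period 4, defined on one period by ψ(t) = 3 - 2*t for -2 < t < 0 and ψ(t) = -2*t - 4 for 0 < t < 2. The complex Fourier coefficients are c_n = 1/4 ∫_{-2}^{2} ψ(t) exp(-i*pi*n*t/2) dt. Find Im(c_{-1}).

-11/pi

Since ψ is real-valued, Im(c_{-1}) = -1/4 ∫_{-2}^{2} ψ(t) sin(-pi*t/2) dt = b_{1}/2.
Split the integral at the breakpoints.
Integrating by parts (boundary term plus one more integral), an antiderivative of (3 - 2*t) sin(-pi*t/2) is -4*t*cos(pi*t/2)/pi + 8*sin(pi*t/2)/pi**2 + 6*cos(pi*t/2)/pi; evaluating from -2 to 0: ∫_{-2}^{0} (3 - 2*t) sin(-pi*t/2) dt = (6/pi) - (-14/pi) = 20/pi.
Integrating by parts (boundary term plus one more integral), an antiderivative of (-2*t - 4) sin(-pi*t/2) is -4*t*cos(pi*t/2)/pi + 8*sin(pi*t/2)/pi**2 - 8*cos(pi*t/2)/pi; evaluating from 0 to 2: ∫_{0}^{2} (-2*t - 4) sin(-pi*t/2) dt = (16/pi) - (-8/pi) = 24/pi.
So ∫_{-2}^{2} ψ(t) sin(-pi*t/2) dt = 44/pi.
Hence Im(c_{-1}) = (-1/4)·(44/pi) = -11/pi.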